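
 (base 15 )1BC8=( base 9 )8248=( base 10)6038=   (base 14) 22b4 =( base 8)13626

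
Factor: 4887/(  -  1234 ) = -2^( - 1)*3^3*181^1* 617^( - 1)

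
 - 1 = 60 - 61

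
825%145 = 100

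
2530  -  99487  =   - 96957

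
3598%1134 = 196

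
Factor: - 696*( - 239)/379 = 2^3*3^1*29^1 * 239^1*379^(-1 ) = 166344/379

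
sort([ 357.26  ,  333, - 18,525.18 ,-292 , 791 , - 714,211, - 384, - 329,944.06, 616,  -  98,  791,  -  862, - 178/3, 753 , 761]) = [-862, -714, - 384, - 329 ,  -  292, - 98, - 178/3,-18,211,333,357.26,  525.18,616, 753,761,791, 791, 944.06 ]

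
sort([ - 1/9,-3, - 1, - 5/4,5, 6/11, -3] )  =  [ - 3,-3, - 5/4, - 1,  -  1/9,6/11,5 ] 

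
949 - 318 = 631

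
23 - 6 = 17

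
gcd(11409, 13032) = 3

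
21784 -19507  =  2277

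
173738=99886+73852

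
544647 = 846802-302155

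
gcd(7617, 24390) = 3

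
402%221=181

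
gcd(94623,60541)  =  1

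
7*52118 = 364826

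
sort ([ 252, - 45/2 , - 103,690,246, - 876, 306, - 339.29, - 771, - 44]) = [ - 876, - 771, - 339.29, - 103 , - 44, - 45/2,246,252,306,690]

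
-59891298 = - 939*63782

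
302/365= 302/365 = 0.83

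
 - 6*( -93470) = 560820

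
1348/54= 674/27 = 24.96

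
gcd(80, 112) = 16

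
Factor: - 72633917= - 373^1*194729^1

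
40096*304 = 12189184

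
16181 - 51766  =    -  35585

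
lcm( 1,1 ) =1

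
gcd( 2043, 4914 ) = 9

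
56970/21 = 2712 + 6/7 = 2712.86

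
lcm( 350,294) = 7350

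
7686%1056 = 294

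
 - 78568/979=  - 78568/979 = - 80.25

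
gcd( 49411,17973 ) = 1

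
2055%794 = 467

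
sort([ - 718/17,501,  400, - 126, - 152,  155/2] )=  [ - 152,-126, - 718/17,  155/2 , 400,501] 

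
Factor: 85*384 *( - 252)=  - 2^9 *3^3*5^1 * 7^1*17^1 =-8225280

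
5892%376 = 252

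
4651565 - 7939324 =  - 3287759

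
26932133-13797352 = 13134781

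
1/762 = 1/762 = 0.00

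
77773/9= 8641+4/9  =  8641.44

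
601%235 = 131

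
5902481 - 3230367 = 2672114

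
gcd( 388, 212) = 4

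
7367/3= 7367/3 = 2455.67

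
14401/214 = 14401/214 =67.29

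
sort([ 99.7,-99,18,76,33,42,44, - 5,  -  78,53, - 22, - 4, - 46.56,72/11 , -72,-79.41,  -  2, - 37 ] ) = [ - 99,- 79.41, - 78, - 72, - 46.56,-37, - 22,  -  5,- 4, - 2,72/11,18,33, 42,44,53,76,99.7 ]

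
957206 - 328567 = 628639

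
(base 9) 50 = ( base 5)140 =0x2d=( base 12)39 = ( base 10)45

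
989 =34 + 955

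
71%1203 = 71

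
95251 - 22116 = 73135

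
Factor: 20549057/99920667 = 3^( - 1)*7^( - 1)*11^( - 1)*83^1*247579^1*432557^( - 1)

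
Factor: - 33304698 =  - 2^1 *3^2*7^1*264323^1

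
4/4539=4/4539 = 0.00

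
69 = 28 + 41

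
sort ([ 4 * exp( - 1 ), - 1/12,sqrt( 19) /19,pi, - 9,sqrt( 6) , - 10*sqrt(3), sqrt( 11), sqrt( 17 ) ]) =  [ - 10*sqrt( 3 ),  -  9, - 1/12,  sqrt( 19 ) /19, 4*exp( - 1),sqrt(6),pi, sqrt ( 11 ),sqrt( 17 )]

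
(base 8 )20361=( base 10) 8433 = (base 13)3AB9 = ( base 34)7a1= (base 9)12510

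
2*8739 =17478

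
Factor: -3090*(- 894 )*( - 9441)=-2^2 * 3^4*5^1*103^1 * 149^1*1049^1 = - 26080384860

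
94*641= 60254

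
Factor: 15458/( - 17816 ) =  - 2^(  -  2 )*17^( - 1 )*59^1 = - 59/68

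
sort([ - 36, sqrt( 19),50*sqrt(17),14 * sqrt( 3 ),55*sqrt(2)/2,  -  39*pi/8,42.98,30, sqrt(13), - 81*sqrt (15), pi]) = [ - 81*sqrt (15),-36, - 39*pi/8,  pi, sqrt( 13),sqrt( 19 ),14*sqrt( 3), 30,55*sqrt(2 ) /2, 42.98,50*sqrt(17)]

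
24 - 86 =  - 62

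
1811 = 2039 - 228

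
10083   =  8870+1213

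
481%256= 225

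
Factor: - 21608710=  - 2^1*5^1*397^1*5443^1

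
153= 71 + 82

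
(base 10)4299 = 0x10cb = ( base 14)17D1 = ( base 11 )3259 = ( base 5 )114144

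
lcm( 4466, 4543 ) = 263494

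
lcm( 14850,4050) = 44550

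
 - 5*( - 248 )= 1240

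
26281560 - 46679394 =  - 20397834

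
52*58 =3016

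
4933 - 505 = 4428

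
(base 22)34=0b1000110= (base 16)46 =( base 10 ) 70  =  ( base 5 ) 240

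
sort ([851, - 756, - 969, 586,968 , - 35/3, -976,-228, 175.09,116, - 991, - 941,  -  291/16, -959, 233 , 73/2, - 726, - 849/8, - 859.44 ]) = [ - 991,-976, - 969, - 959,-941,-859.44,  -  756, - 726,- 228,-849/8, - 291/16 , - 35/3, 73/2, 116,175.09 , 233, 586, 851, 968]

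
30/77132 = 15/38566 = 0.00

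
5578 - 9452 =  - 3874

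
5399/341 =15 + 284/341 = 15.83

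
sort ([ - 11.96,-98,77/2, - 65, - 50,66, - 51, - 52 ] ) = [-98, - 65, - 52, - 51, -50, - 11.96,77/2,  66 ]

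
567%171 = 54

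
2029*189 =383481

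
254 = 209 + 45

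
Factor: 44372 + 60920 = 105292 = 2^2*11^1*2393^1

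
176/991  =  176/991 = 0.18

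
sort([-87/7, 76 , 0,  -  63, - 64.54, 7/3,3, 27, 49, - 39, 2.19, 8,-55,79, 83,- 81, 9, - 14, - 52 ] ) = [ - 81, - 64.54, - 63, - 55,-52, - 39, - 14, - 87/7, 0,2.19, 7/3 , 3, 8, 9, 27,49,  76,79 , 83] 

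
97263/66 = 1473 + 15/22 = 1473.68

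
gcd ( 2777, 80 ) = 1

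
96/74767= 96/74767 = 0.00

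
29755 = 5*5951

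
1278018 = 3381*378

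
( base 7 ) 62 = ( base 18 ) 28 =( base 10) 44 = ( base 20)24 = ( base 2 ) 101100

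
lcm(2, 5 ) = 10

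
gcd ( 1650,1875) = 75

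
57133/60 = 952 + 13/60 = 952.22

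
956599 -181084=775515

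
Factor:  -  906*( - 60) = 54360=2^3*3^2*5^1*151^1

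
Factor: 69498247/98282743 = 7^1*37^1*20641^1*7560211^( - 1 ) = 5346019/7560211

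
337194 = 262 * 1287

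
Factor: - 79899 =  - 3^1*26633^1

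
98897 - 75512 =23385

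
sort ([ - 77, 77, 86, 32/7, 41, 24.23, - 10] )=[ - 77 , - 10,32/7, 24.23, 41, 77,86 ]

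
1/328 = 1/328 = 0.00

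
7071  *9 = 63639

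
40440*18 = 727920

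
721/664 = 1 + 57/664 = 1.09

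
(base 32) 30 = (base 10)96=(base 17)5B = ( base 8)140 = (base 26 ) 3i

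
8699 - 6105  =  2594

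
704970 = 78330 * 9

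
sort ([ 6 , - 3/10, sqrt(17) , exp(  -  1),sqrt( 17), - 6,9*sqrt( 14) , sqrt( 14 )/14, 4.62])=[ - 6,-3/10, sqrt(14)/14 , exp( - 1), sqrt(17 ), sqrt(  17 ),4.62, 6,9*sqrt(14 ) ] 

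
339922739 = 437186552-97263813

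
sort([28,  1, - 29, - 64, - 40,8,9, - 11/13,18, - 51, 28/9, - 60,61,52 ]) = [ - 64, - 60, - 51, - 40, - 29, - 11/13,1,28/9, 8,9, 18,28,52,61] 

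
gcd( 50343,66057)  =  291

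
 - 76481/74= - 76481/74 = - 1033.53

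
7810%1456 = 530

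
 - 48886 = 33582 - 82468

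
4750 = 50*95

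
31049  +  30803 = 61852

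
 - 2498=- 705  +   - 1793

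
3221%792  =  53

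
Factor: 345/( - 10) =  -  69/2= - 2^( - 1 )*3^1*23^1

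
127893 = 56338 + 71555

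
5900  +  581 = 6481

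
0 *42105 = 0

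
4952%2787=2165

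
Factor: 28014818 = 2^1*13^1 * 181^1*5953^1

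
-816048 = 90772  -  906820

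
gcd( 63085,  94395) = 155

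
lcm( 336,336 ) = 336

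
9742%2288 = 590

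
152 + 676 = 828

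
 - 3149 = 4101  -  7250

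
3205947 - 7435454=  - 4229507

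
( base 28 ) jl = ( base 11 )463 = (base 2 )1000101001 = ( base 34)G9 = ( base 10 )553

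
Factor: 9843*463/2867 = 4557309/2867 = 3^1*17^1*47^(  -  1)*61^( - 1) * 193^1*463^1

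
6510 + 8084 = 14594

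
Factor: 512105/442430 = 102421/88486 = 2^( - 1) * 11^1 * 151^(- 1)*293^( - 1)*9311^1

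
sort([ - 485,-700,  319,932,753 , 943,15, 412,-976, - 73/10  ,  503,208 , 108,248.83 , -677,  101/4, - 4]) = [ - 976, - 700,-677,- 485,  -  73/10,-4,15 , 101/4,  108, 208,  248.83,319, 412,503, 753 , 932 , 943 ]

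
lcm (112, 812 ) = 3248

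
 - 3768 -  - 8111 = 4343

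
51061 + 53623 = 104684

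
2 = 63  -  61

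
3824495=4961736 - 1137241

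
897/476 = 897/476 = 1.88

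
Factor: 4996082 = 2^1*7^1*13^1*97^1*283^1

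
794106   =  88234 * 9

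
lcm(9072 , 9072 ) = 9072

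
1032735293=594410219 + 438325074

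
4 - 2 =2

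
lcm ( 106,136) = 7208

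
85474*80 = 6837920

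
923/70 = 923/70 = 13.19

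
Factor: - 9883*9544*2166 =  -  2^4*3^1*19^2*1193^1 * 9883^1= -204304380432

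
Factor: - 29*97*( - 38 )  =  2^1*19^1*29^1*97^1  =  106894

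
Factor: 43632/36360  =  2^1*3^1*5^(-1) = 6/5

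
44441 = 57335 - 12894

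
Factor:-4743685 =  - 5^1*449^1 * 2113^1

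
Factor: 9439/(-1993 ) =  - 1993^ ( - 1) * 9439^1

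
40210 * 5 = 201050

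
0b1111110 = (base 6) 330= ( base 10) 126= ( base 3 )11200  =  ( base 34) 3O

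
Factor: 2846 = 2^1*1423^1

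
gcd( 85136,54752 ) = 16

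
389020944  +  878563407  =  1267584351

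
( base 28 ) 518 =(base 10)3956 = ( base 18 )C3E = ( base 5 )111311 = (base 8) 7564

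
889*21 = 18669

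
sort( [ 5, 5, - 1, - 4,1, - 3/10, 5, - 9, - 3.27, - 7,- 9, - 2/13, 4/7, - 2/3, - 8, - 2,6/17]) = [-9, - 9, - 8,-7,  -  4, - 3.27,-2, - 1, - 2/3,  -  3/10, - 2/13, 6/17, 4/7  ,  1,  5, 5, 5]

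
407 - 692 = - 285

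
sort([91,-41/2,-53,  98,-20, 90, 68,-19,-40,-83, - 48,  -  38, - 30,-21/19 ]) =[ - 83 , - 53, - 48  , - 40,-38 ,- 30, - 41/2 ,-20, - 19,-21/19, 68,  90,91,  98]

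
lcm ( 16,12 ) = 48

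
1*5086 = 5086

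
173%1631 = 173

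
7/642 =7/642 = 0.01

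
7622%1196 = 446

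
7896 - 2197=5699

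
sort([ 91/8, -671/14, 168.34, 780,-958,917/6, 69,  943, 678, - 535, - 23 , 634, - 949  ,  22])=[  -  958,  -  949, - 535, - 671/14, - 23, 91/8, 22, 69, 917/6, 168.34,634, 678, 780, 943]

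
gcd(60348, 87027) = 3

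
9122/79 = 9122/79 = 115.47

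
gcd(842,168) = 2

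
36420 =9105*4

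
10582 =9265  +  1317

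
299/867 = 299/867 = 0.34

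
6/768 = 1/128 = 0.01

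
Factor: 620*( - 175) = - 108500 = - 2^2*5^3*7^1*31^1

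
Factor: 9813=3^1*3271^1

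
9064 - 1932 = 7132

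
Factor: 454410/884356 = 2^( -1)  *  3^5*5^1*17^1*101^(-1)*199^(  -  1) = 20655/40198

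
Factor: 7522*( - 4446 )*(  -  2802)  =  93706759224 = 2^3*3^3*13^1*19^1*467^1*3761^1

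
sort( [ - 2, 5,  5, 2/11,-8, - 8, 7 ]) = [ - 8 ,-8 ,  -  2,2/11,5,5,7 ]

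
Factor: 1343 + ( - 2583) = - 2^3*5^1 * 31^1 = -1240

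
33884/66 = 16942/33 =513.39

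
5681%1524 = 1109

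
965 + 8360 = 9325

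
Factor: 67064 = 2^3*83^1*101^1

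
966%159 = 12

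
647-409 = 238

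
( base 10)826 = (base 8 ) 1472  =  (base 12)58A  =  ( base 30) RG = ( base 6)3454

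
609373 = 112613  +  496760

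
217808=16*13613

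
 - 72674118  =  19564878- 92238996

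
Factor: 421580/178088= 2^(- 1 )*5^1*107^1*113^(-1) = 535/226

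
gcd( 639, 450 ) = 9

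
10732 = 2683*4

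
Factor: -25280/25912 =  - 40/41= - 2^3 * 5^1*41^( - 1)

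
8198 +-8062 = 136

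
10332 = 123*84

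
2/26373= 2/26373 = 0.00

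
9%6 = 3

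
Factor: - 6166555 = -5^1*101^1 *12211^1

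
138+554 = 692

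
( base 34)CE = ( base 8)646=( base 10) 422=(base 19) 134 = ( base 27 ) FH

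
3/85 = 3/85 = 0.04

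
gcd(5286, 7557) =3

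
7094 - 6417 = 677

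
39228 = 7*5604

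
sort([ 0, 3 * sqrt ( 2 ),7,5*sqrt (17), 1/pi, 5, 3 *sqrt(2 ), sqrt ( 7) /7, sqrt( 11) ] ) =[ 0,1/pi, sqrt(7)/7, sqrt ( 11), 3*sqrt(2 ),3 *sqrt( 2), 5, 7, 5 * sqrt(17 ) ]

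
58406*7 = 408842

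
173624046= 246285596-72661550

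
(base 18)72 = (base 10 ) 128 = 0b10000000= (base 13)9b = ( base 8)200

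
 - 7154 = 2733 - 9887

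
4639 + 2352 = 6991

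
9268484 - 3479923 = 5788561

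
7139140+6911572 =14050712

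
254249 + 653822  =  908071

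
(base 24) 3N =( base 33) 2T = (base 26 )3H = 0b1011111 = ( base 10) 95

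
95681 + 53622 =149303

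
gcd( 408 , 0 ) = 408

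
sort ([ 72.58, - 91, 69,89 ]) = [ - 91 , 69,72.58,89]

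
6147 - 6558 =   -  411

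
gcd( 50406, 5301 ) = 93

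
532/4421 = 532/4421=   0.12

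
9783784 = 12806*764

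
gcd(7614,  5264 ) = 94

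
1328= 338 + 990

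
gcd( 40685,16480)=515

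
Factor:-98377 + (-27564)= -125941  =  - 125941^1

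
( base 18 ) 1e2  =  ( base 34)h0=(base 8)1102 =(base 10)578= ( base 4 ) 21002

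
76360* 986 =75290960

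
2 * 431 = 862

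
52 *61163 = 3180476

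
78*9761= 761358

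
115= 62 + 53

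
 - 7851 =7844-15695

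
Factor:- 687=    - 3^1*229^1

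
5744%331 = 117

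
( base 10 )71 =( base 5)241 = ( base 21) 38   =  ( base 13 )56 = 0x47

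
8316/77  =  108  =  108.00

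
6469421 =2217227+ 4252194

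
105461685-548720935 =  - 443259250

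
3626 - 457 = 3169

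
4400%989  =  444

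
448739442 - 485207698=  - 36468256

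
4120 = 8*515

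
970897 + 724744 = 1695641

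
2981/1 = 2981 = 2981.00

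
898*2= 1796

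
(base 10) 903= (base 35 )PS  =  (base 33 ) RC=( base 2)1110000111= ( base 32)S7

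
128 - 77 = 51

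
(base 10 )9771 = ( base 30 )APL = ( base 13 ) 45A8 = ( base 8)23053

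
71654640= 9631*7440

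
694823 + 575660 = 1270483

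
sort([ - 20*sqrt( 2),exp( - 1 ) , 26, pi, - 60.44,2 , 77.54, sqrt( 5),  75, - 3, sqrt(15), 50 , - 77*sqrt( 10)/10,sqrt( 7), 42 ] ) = [ - 60.44, - 20*sqrt(2 ), - 77*sqrt( 10)/10, - 3,exp( - 1), 2,sqrt (5), sqrt(7) , pi, sqrt( 15),26, 42,50,  75, 77.54]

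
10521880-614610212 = -604088332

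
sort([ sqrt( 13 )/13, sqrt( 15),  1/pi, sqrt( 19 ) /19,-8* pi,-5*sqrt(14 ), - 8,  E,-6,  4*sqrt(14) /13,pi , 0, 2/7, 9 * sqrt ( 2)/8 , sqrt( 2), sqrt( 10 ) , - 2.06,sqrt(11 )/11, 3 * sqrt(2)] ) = [ - 8 * pi, - 5*sqrt(14),- 8, - 6, - 2.06, 0, sqrt ( 19)/19, sqrt(13)/13,2/7,sqrt( 11)/11, 1/pi, 4*sqrt( 14)/13,  sqrt( 2),9 * sqrt (2)/8, E,pi,  sqrt( 10 ),  sqrt( 15) , 3*sqrt( 2 )] 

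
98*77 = 7546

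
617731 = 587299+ 30432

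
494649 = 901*549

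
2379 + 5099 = 7478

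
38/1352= 19/676 = 0.03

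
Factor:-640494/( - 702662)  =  783/859 = 3^3*29^1 * 859^(-1) 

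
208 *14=2912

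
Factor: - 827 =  - 827^1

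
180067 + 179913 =359980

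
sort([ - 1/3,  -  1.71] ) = [- 1.71,-1/3]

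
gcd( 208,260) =52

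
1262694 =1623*778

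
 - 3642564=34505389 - 38147953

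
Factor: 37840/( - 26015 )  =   - 2^4*11^( - 1) = -  16/11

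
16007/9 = 1778  +  5/9 = 1778.56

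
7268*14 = 101752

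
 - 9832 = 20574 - 30406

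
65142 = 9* 7238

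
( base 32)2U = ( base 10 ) 94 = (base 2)1011110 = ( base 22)46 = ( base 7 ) 163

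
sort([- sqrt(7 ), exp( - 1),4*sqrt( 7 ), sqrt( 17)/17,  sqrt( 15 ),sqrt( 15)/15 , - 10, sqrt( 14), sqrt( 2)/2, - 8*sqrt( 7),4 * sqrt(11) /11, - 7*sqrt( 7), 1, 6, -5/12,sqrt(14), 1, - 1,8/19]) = [  -  8*sqrt( 7 ), - 7*sqrt( 7 ),-10,-sqrt (7),-1, - 5/12, sqrt(17) /17, sqrt( 15)/15, exp( - 1), 8/19, sqrt( 2)/2, 1, 1 , 4*sqrt (11) /11, sqrt(14 ), sqrt ( 14) , sqrt( 15 ),6,4*sqrt( 7) ]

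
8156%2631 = 263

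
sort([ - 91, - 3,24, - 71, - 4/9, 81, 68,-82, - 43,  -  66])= [ - 91, - 82, - 71 , - 66, - 43,-3, - 4/9,24, 68,81]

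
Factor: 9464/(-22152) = - 3^ (- 1)*7^1*13^1*71^(-1) = - 91/213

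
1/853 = 1/853  =  0.00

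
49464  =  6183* 8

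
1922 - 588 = 1334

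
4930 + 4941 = 9871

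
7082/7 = 1011 + 5/7= 1011.71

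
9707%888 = 827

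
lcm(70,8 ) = 280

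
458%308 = 150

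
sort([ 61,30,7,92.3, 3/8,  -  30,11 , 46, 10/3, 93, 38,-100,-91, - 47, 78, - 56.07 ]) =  [-100, - 91,-56.07, - 47 , - 30, 3/8,10/3, 7, 11,  30, 38, 46,61, 78, 92.3,93]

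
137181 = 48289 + 88892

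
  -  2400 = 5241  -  7641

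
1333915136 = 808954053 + 524961083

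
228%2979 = 228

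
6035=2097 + 3938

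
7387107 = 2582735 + 4804372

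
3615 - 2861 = 754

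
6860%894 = 602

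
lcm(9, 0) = 0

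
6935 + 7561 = 14496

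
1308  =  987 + 321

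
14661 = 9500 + 5161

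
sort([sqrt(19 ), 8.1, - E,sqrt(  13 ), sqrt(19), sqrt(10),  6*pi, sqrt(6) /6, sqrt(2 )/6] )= [ - E,  sqrt( 2 )/6, sqrt(6 )/6, sqrt( 10 ),sqrt(13), sqrt(19),  sqrt( 19) , 8.1, 6*pi] 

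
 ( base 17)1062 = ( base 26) 7AP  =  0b1001110011001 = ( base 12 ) 2AA1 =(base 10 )5017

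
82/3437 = 82/3437 =0.02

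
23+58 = 81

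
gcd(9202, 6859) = 1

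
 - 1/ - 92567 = 1/92567 = 0.00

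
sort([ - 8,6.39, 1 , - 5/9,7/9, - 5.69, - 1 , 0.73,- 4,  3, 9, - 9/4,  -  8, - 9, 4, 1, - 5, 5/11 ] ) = [ - 9, - 8, - 8, - 5.69, - 5, - 4, - 9/4,  -  1, - 5/9, 5/11, 0.73,  7/9,1,1, 3, 4, 6.39, 9] 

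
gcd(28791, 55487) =1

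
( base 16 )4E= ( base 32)2e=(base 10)78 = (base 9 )86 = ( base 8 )116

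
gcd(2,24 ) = 2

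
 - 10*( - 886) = 8860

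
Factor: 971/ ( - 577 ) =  - 577^ ( - 1 )*971^1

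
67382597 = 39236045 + 28146552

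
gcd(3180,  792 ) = 12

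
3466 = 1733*2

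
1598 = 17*94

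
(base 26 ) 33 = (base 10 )81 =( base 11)74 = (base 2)1010001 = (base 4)1101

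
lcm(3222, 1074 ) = 3222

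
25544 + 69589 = 95133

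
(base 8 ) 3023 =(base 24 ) 2gj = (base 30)1lp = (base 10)1555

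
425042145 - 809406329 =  - 384364184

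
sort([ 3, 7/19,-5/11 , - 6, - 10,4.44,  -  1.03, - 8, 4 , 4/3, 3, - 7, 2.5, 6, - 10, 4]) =[-10,  -  10 , - 8, - 7  , - 6, - 1.03,  -  5/11,7/19,4/3,2.5,3, 3, 4, 4,4.44, 6 ] 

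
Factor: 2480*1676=2^6*5^1*31^1 *419^1 =4156480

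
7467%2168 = 963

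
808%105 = 73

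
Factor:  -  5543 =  - 23^1*241^1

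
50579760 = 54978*920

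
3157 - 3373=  - 216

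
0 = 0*8341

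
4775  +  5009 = 9784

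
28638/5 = 28638/5 = 5727.60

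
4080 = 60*68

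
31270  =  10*3127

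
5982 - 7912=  - 1930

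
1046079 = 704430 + 341649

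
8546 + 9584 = 18130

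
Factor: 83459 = 83459^1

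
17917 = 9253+8664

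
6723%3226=271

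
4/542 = 2/271  =  0.01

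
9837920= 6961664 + 2876256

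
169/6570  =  169/6570 = 0.03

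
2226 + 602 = 2828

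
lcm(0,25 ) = 0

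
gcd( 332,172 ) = 4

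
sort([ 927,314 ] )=[ 314,  927 ] 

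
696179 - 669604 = 26575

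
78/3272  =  39/1636 = 0.02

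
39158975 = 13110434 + 26048541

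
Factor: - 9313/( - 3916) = 2^( - 2)*11^(-1) * 67^1*89^( - 1)*139^1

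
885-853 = 32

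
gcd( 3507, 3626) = 7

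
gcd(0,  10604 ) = 10604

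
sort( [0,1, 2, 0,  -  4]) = [-4,0, 0 , 1,2]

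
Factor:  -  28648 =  - 2^3*3581^1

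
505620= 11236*45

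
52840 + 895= 53735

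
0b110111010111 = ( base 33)38C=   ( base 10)3543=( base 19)9F9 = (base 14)1411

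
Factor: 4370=2^1*5^1*19^1*23^1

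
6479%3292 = 3187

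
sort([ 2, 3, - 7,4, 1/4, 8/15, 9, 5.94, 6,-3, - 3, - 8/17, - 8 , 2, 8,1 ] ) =[ - 8, - 7,-3,- 3,-8/17, 1/4,  8/15,1, 2, 2, 3, 4,5.94, 6, 8, 9 ] 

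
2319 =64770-62451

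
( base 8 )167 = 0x77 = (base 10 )119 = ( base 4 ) 1313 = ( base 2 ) 1110111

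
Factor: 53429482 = 2^1*19^1*1406039^1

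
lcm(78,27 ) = 702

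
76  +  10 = 86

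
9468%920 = 268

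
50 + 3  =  53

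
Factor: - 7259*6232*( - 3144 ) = 142228548672 = 2^6*3^1*7^1*17^1*19^1*41^1*61^1*131^1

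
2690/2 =1345 =1345.00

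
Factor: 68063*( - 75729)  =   - 3^1*29^1 *2347^1*25243^1 =- 5154342927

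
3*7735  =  23205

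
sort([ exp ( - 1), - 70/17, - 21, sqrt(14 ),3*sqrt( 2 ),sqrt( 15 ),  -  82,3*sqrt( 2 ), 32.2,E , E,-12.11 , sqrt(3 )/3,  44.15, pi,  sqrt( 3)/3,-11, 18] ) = [ - 82, - 21, - 12.11 ,-11, - 70/17,exp(-1),sqrt (3) /3, sqrt( 3 ) /3 , E,E,pi, sqrt( 14 ) , sqrt( 15 ),3 * sqrt( 2 ),3*sqrt (2 ), 18, 32.2, 44.15] 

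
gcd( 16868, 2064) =4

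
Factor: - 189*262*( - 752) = 2^5*  3^3*7^1* 47^1*131^1 = 37237536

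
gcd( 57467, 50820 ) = 1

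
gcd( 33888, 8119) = 353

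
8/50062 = 4/25031 = 0.00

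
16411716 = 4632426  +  11779290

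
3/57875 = 3/57875 = 0.00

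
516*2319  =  1196604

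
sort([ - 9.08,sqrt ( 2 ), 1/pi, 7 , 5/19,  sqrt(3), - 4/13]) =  [ - 9.08 , - 4/13, 5/19 , 1/pi , sqrt( 2), sqrt( 3 ),7]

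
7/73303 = 7/73303 =0.00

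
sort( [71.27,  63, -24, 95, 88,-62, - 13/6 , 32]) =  [ - 62, - 24, -13/6, 32  ,  63, 71.27, 88,  95 ]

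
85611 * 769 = 65834859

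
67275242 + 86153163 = 153428405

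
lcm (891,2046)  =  55242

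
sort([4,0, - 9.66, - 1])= [ - 9.66 ,-1,  0,4 ]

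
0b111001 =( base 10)57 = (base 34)1n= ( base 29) 1S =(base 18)33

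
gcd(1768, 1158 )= 2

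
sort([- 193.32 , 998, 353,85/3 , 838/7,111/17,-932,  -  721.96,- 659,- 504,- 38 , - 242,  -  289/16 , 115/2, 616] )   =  [-932, - 721.96, - 659, - 504,- 242, - 193.32, - 38,-289/16, 111/17, 85/3,115/2, 838/7, 353,616, 998 ] 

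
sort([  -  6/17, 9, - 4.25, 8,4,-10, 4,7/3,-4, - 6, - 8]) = [ - 10,- 8,- 6 ,-4.25, - 4, - 6/17,7/3, 4, 4,8 , 9 ] 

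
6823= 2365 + 4458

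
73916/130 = 568 + 38/65 = 568.58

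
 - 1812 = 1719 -3531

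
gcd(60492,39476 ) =284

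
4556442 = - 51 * (-89342 ) 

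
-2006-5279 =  - 7285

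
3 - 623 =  - 620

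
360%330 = 30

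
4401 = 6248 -1847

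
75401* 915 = 68991915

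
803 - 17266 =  - 16463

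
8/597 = 8/597  =  0.01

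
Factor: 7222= 2^1*23^1*157^1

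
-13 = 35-48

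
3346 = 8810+-5464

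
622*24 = 14928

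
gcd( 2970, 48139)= 1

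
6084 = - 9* (  -  676 ) 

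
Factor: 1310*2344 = 2^4*5^1 * 131^1*293^1= 3070640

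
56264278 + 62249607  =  118513885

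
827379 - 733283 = 94096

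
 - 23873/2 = - 23873/2 = - 11936.50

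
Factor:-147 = - 3^1*7^2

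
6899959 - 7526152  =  -626193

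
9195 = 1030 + 8165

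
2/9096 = 1/4548 = 0.00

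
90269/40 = 2256 + 29/40 = 2256.72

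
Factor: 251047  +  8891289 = 9142336 = 2^6*7^1*20407^1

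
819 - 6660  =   - 5841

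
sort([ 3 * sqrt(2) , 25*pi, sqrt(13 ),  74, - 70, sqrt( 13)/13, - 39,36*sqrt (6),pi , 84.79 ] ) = [ -70,  -  39,sqrt( 13)/13,  pi,sqrt(13), 3*sqrt(2 ) , 74 , 25*pi,  84.79,  36 * sqrt(6 ) ] 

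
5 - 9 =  - 4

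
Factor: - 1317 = - 3^1*439^1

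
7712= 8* 964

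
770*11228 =8645560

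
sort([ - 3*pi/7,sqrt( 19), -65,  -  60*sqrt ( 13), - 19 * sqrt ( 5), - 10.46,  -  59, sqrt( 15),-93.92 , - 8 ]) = [-60*sqrt( 13), - 93.92, - 65, - 59,- 19* sqrt(5), - 10.46, - 8, -3*pi/7,sqrt (15 ), sqrt(19 )] 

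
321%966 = 321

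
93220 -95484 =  - 2264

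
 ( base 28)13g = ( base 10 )884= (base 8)1564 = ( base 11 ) 734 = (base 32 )rk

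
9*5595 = 50355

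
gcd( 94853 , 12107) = 1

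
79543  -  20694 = 58849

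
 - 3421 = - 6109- - 2688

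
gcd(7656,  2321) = 11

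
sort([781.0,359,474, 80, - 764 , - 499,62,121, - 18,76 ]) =[ - 764, - 499, - 18,62,76,80 , 121, 359, 474, 781.0]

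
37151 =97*383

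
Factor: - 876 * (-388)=339888= 2^4*  3^1 * 73^1*97^1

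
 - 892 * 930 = -829560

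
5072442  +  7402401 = 12474843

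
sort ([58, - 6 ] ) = [ - 6,58]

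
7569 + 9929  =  17498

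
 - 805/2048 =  -1 +1243/2048 = - 0.39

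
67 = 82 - 15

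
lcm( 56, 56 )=56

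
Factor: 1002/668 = 3/2 = 2^ (-1)*3^1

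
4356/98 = 44+22/49 = 44.45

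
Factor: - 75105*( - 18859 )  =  1416405195 = 3^2*5^1*1669^1*18859^1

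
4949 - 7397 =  - 2448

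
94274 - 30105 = 64169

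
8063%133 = 83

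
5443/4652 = 5443/4652 = 1.17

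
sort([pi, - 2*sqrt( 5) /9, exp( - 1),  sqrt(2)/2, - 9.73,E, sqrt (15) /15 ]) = [ - 9.73,  -  2*sqrt(5)/9, sqrt(15)/15,exp(-1 ),sqrt(2)/2 , E, pi] 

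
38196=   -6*( - 6366)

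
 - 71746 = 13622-85368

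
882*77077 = 67981914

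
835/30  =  167/6 = 27.83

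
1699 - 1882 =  - 183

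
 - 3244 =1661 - 4905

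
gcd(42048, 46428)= 876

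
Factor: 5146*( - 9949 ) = -2^1 *31^1 *83^1*9949^1  =  -51197554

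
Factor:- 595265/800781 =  - 3^(-1) *5^1*11^1*79^1* 137^1*266927^(-1)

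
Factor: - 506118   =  -2^1 * 3^1*67^1*1259^1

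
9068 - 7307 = 1761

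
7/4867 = 7/4867 = 0.00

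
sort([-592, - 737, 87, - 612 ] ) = [ - 737,  -  612,-592, 87 ]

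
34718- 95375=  - 60657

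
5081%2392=297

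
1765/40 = 44+1/8 = 44.12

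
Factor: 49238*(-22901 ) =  - 2^1*7^1*3517^1*22901^1 = - 1127599438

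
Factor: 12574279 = 1361^1  *  9239^1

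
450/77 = 5+65/77 = 5.84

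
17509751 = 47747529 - 30237778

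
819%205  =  204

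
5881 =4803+1078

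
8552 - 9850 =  - 1298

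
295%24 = 7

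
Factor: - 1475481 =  - 3^1*7^1*17^1*4133^1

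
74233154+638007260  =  712240414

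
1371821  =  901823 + 469998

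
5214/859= 5214/859 = 6.07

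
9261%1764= 441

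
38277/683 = 38277/683 = 56.04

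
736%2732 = 736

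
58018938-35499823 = 22519115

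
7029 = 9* 781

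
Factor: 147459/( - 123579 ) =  - 3^( - 2)*13^1*19^1*23^( - 1 ) = - 247/207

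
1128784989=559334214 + 569450775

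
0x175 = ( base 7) 1042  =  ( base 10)373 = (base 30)CD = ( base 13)229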